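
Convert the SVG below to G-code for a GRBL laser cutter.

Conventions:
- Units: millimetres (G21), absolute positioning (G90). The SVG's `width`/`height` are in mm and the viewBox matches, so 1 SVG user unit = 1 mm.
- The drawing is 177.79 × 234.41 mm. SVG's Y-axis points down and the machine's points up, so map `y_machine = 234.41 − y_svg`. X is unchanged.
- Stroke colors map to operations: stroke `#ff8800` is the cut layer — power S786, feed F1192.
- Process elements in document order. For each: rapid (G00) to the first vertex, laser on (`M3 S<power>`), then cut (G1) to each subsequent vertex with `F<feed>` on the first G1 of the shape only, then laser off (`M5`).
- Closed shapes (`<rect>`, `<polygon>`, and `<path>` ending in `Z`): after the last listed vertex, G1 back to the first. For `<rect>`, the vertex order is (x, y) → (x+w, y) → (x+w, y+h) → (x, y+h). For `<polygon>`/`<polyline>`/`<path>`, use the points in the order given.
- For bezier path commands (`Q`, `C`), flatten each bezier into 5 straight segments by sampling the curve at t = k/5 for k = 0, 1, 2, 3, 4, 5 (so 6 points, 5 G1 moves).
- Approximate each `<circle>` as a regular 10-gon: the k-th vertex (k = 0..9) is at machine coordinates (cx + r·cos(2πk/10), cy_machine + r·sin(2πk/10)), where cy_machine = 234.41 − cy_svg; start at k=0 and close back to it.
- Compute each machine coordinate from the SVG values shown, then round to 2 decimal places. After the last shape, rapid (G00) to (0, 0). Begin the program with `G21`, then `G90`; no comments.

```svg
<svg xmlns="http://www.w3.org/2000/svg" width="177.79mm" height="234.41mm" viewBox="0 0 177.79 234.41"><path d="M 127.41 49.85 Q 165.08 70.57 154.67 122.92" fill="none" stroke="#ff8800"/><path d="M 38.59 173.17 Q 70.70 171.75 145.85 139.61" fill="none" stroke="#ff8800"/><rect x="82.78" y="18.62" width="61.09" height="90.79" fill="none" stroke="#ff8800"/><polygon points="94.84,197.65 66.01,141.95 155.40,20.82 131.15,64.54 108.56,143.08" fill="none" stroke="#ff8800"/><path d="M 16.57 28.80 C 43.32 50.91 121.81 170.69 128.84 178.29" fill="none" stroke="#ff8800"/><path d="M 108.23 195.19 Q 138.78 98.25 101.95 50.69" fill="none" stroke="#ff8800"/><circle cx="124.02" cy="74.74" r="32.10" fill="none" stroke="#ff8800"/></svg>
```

G21
G90
G00 X127.41 Y184.56
M3 S786
G1 X140.55 Y175.01 F1192
G1 X149.85 Y162.92
G1 X155.31 Y148.31
G1 X156.91 Y131.16
G1 X154.67 Y111.49
M5
G00 X38.59 Y61.24
M3 S786
G1 X53.16 Y63.04 F1192
G1 X71.16 Y67.29
G1 X92.62 Y74.00
G1 X117.51 Y83.17
G1 X145.85 Y94.80
M5
G00 X82.78 Y215.79
M3 S786
G1 X143.87 Y215.79 F1192
G1 X143.87 Y125.00
G1 X82.78 Y125.00
G1 X82.78 Y215.79
M5
G00 X94.84 Y36.76
M3 S786
G1 X66.01 Y92.46 F1192
G1 X155.40 Y213.59
G1 X131.15 Y169.87
G1 X108.56 Y91.33
G1 X94.84 Y36.76
M5
G00 X16.57 Y205.61
M3 S786
G1 X37.84 Y182.30 F1192
G1 X65.62 Y145.63
G1 X93.99 Y105.66
G1 X117.03 Y72.46
G1 X128.84 Y56.12
M5
G00 X108.23 Y39.22
M3 S786
G1 X117.75 Y76.02 F1192
G1 X121.89 Y108.87
G1 X120.63 Y137.77
G1 X113.99 Y162.72
G1 X101.95 Y183.72
M5
G00 X156.12 Y159.67
M3 S786
G1 X149.99 Y178.54 F1192
G1 X133.94 Y190.20
G1 X114.10 Y190.20
G1 X98.05 Y178.54
G1 X91.92 Y159.67
G1 X98.05 Y140.80
G1 X114.10 Y129.14
G1 X133.94 Y129.14
G1 X149.99 Y140.80
G1 X156.12 Y159.67
M5
G00 X0.00 Y0.00

viewBox `0 0 177.79 234.41` with mm width/height → 1 unit = 1 mm. Flip: y_m = 234.41 − y_svg.

**Shape 1** — `<path>` quadratic bezier, stroke `#ff8800` → cut (S786, F1192). Control points (SVG): P0=(127.41,49.85), P1=(165.08,70.57), P2=(154.67,122.92); sampled at t=k/5. Machine vertices: (127.41,184.56) → (140.55,175.01) → (149.85,162.92) → (155.31,148.31) → (156.91,131.16) → (154.67,111.49). Open path.

**Shape 2** — `<path>` quadratic bezier, stroke `#ff8800` → cut (S786, F1192). Control points (SVG): P0=(38.59,173.17), P1=(70.70,171.75), P2=(145.85,139.61); sampled at t=k/5. Machine vertices: (38.59,61.24) → (53.16,63.04) → (71.16,67.29) → (92.62,74.00) → (117.51,83.17) → (145.85,94.80). Open path.

**Shape 3** — `<rect>` rectangle, stroke `#ff8800` → cut (S786, F1192). Machine vertices: (82.78,215.79) → (143.87,215.79) → (143.87,125.00) → (82.78,125.00) → (82.78,215.79). Closed: final G1 returns to the first vertex.

**Shape 4** — `<polygon>` closed polygon, stroke `#ff8800` → cut (S786, F1192). Machine vertices: (94.84,36.76) → (66.01,92.46) → (155.40,213.59) → (131.15,169.87) → (108.56,91.33) → (94.84,36.76). Closed: final G1 returns to the first vertex.

**Shape 5** — `<path>` cubic bezier, stroke `#ff8800` → cut (S786, F1192). Control points (SVG): P0=(16.57,28.80), P1=(43.32,50.91), P2=(121.81,170.69), P3=(128.84,178.29); sampled at t=k/5. Machine vertices: (16.57,205.61) → (37.84,182.30) → (65.62,145.63) → (93.99,105.66) → (117.03,72.46) → (128.84,56.12). Open path.

**Shape 6** — `<path>` quadratic bezier, stroke `#ff8800` → cut (S786, F1192). Control points (SVG): P0=(108.23,195.19), P1=(138.78,98.25), P2=(101.95,50.69); sampled at t=k/5. Machine vertices: (108.23,39.22) → (117.75,76.02) → (121.89,108.87) → (120.63,137.77) → (113.99,162.72) → (101.95,183.72). Open path.

**Shape 7** — `<circle>` circle, stroke `#ff8800` → cut (S786, F1192). Machine vertices: (156.12,159.67) → (149.99,178.54) → (133.94,190.20) → (114.10,190.20) → (98.05,178.54) → (91.92,159.67) → (98.05,140.80) → (114.10,129.14) → (133.94,129.14) → (149.99,140.80) → (156.12,159.67). Closed: final G1 returns to the first vertex.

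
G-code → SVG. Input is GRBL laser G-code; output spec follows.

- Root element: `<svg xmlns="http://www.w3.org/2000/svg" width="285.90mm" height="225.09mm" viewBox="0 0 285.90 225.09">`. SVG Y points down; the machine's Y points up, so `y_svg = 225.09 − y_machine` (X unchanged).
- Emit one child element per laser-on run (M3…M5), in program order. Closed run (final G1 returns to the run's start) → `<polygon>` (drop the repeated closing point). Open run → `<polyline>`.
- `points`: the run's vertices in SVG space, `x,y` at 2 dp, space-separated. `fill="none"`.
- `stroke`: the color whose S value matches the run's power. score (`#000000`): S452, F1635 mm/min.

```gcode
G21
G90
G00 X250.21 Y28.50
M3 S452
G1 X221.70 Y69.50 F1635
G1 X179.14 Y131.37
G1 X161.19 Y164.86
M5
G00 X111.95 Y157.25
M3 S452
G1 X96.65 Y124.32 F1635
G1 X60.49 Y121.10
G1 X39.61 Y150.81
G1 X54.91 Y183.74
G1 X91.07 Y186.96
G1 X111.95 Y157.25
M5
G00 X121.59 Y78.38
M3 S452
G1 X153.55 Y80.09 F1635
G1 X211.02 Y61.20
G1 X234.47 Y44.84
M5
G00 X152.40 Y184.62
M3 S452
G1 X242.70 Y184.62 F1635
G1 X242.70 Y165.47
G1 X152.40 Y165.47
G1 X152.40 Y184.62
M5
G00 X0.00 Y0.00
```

Machine Y-up, SVG Y-down with viewBox height 225.09, so y_svg = 225.09 − y_machine; X carries over. Every run uses S452, so all elements get stroke `#000000` (score).

Run 1: The run is open, so emit a `<polyline>` with points (Y-flipped): 250.21,196.59 221.70,155.59 179.14,93.72 161.19,60.23.

Run 2: The run returns to its start, so emit a `<polygon>` with points (Y-flipped): 111.95,67.84 96.65,100.77 60.49,103.99 39.61,74.28 54.91,41.35 91.07,38.13.

Run 3: The run is open, so emit a `<polyline>` with points (Y-flipped): 121.59,146.71 153.55,145.00 211.02,163.89 234.47,180.25.

Run 4: The run returns to its start, so emit a `<polygon>` with points (Y-flipped): 152.40,40.47 242.70,40.47 242.70,59.62 152.40,59.62.

<svg xmlns="http://www.w3.org/2000/svg" width="285.90mm" height="225.09mm" viewBox="0 0 285.90 225.09">
  <polyline points="250.21,196.59 221.70,155.59 179.14,93.72 161.19,60.23" fill="none" stroke="#000000"/>
  <polygon points="111.95,67.84 96.65,100.77 60.49,103.99 39.61,74.28 54.91,41.35 91.07,38.13" fill="none" stroke="#000000"/>
  <polyline points="121.59,146.71 153.55,145.00 211.02,163.89 234.47,180.25" fill="none" stroke="#000000"/>
  <polygon points="152.40,40.47 242.70,40.47 242.70,59.62 152.40,59.62" fill="none" stroke="#000000"/>
</svg>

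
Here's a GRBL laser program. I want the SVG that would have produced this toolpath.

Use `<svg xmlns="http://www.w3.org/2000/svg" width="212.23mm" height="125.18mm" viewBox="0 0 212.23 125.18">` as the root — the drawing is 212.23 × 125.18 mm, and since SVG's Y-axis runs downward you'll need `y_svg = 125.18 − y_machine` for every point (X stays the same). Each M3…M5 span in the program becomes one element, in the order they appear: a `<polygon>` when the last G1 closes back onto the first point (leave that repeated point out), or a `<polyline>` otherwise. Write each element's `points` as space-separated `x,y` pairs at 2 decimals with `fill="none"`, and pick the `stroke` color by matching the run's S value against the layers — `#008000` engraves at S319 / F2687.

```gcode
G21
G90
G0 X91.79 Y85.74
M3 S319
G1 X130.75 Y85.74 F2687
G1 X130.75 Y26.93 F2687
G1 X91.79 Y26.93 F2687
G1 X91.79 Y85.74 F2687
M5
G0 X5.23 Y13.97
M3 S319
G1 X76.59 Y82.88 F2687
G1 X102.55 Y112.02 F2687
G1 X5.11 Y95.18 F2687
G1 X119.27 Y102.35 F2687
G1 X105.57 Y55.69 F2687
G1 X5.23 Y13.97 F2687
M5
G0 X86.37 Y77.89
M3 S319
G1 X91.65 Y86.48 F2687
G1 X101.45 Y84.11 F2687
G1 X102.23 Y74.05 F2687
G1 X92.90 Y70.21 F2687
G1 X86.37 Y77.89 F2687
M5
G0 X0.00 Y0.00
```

Machine Y-up, SVG Y-down with viewBox height 125.18, so y_svg = 125.18 − y_machine; X carries over. Every run uses S319, so all elements get stroke `#008000` (engrave).

Run 1: The run returns to its start, so emit a `<polygon>` with points (Y-flipped): 91.79,39.44 130.75,39.44 130.75,98.25 91.79,98.25.

Run 2: The run returns to its start, so emit a `<polygon>` with points (Y-flipped): 5.23,111.21 76.59,42.30 102.55,13.16 5.11,30.00 119.27,22.83 105.57,69.49.

Run 3: The run returns to its start, so emit a `<polygon>` with points (Y-flipped): 86.37,47.29 91.65,38.70 101.45,41.07 102.23,51.13 92.90,54.97.

<svg xmlns="http://www.w3.org/2000/svg" width="212.23mm" height="125.18mm" viewBox="0 0 212.23 125.18">
  <polygon points="91.79,39.44 130.75,39.44 130.75,98.25 91.79,98.25" fill="none" stroke="#008000"/>
  <polygon points="5.23,111.21 76.59,42.30 102.55,13.16 5.11,30.00 119.27,22.83 105.57,69.49" fill="none" stroke="#008000"/>
  <polygon points="86.37,47.29 91.65,38.70 101.45,41.07 102.23,51.13 92.90,54.97" fill="none" stroke="#008000"/>
</svg>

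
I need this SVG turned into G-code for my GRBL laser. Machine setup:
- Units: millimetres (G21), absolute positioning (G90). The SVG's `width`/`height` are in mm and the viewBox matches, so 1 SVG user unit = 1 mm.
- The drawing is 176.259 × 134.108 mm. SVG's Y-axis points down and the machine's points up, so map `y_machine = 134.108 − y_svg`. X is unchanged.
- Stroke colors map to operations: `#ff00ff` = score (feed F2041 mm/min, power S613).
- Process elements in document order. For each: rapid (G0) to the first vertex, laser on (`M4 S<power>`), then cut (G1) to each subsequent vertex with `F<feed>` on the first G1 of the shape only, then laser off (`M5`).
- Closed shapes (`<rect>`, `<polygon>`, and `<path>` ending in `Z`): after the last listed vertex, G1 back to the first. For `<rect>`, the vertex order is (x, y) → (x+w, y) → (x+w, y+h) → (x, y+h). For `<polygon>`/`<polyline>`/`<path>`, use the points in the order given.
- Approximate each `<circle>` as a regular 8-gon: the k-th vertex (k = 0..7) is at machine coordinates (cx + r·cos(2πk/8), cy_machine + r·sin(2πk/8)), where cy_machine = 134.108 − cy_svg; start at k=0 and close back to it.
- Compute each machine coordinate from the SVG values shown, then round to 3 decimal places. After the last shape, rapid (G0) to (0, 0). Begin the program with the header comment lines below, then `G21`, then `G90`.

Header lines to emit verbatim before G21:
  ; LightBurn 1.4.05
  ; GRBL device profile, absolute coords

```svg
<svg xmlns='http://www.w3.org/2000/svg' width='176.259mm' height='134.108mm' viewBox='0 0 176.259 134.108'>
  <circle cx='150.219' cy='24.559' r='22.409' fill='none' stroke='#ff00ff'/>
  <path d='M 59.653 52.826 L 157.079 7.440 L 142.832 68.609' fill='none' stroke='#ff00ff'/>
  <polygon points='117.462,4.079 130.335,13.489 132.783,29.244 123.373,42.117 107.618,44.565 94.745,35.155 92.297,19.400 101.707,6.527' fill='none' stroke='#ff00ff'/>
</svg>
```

Since the viewBox matches the mm dimensions, user units are millimetres directly. The only transform is the Y-flip y_m = 134.108 − y_svg.

Shape 1 is a circle drawn with `<circle>`. Its stroke #ff00ff means score at S613, F2041. After flipping Y the toolpath is (172.628,109.549) → (166.065,125.395) → (150.219,131.958) → (134.373,125.395) → (127.810,109.549) → (134.373,93.703) → (150.219,87.140) → (166.065,93.703) → (172.628,109.549), returning to the start.

Shape 2 is a open polyline drawn with `<path>`. Its stroke #ff00ff means score at S613, F2041. After flipping Y the toolpath is (59.653,81.282) → (157.079,126.668) → (142.832,65.499).

Shape 3 is a regular polygon drawn with `<polygon>`. Its stroke #ff00ff means score at S613, F2041. After flipping Y the toolpath is (117.462,130.029) → (130.335,120.619) → (132.783,104.864) → (123.373,91.991) → (107.618,89.543) → (94.745,98.953) → (92.297,114.708) → (101.707,127.581) → (117.462,130.029), returning to the start.

; LightBurn 1.4.05
; GRBL device profile, absolute coords
G21
G90
G0 X172.628 Y109.549
M4 S613
G1 X166.065 Y125.395 F2041
G1 X150.219 Y131.958
G1 X134.373 Y125.395
G1 X127.810 Y109.549
G1 X134.373 Y93.703
G1 X150.219 Y87.140
G1 X166.065 Y93.703
G1 X172.628 Y109.549
M5
G0 X59.653 Y81.282
M4 S613
G1 X157.079 Y126.668 F2041
G1 X142.832 Y65.499
M5
G0 X117.462 Y130.029
M4 S613
G1 X130.335 Y120.619 F2041
G1 X132.783 Y104.864
G1 X123.373 Y91.991
G1 X107.618 Y89.543
G1 X94.745 Y98.953
G1 X92.297 Y114.708
G1 X101.707 Y127.581
G1 X117.462 Y130.029
M5
G0 X0.000 Y0.000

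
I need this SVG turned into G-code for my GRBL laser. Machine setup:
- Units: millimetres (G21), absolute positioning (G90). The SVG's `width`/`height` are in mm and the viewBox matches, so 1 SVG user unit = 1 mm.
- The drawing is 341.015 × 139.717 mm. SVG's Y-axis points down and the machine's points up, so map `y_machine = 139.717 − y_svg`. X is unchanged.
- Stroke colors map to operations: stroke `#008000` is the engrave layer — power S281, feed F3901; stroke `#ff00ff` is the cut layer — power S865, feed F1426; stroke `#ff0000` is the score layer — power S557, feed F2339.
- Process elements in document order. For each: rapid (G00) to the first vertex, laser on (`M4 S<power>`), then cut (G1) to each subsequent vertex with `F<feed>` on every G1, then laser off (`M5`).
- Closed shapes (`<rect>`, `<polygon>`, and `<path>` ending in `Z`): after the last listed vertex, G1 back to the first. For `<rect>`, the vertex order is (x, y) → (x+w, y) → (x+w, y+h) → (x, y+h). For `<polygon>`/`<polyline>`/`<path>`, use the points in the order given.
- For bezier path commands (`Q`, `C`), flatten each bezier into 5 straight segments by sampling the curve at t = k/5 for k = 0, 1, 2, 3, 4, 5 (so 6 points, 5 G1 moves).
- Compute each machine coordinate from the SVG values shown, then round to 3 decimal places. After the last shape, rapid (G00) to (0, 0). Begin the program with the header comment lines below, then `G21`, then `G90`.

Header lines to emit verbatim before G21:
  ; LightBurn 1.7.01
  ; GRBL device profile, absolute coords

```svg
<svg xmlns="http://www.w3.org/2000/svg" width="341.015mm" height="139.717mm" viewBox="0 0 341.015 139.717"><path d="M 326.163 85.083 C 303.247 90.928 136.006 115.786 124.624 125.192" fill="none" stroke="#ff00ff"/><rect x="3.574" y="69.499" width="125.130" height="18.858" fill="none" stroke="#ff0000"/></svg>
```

1 u = 1 mm; y_m = 139.717 − y.

[1] `<path>` cubic bezier, #ff00ff→cut S865 F1426: (326.163,54.634) → (297.496,49.121) → (248.600,40.700) → (193.883,31.023) → (147.755,21.747) → (124.624,14.525)

[2] `<rect>` rectangle, #ff0000→score S557 F2339: (3.574,70.218) → (128.704,70.218) → (128.704,51.360) → (3.574,51.360) → (3.574,70.218) (closed)

; LightBurn 1.7.01
; GRBL device profile, absolute coords
G21
G90
G00 X326.163 Y54.634
M4 S865
G1 X297.496 Y49.121 F1426
G1 X248.600 Y40.700 F1426
G1 X193.883 Y31.023 F1426
G1 X147.755 Y21.747 F1426
G1 X124.624 Y14.525 F1426
M5
G00 X3.574 Y70.218
M4 S557
G1 X128.704 Y70.218 F2339
G1 X128.704 Y51.360 F2339
G1 X3.574 Y51.360 F2339
G1 X3.574 Y70.218 F2339
M5
G00 X0.000 Y0.000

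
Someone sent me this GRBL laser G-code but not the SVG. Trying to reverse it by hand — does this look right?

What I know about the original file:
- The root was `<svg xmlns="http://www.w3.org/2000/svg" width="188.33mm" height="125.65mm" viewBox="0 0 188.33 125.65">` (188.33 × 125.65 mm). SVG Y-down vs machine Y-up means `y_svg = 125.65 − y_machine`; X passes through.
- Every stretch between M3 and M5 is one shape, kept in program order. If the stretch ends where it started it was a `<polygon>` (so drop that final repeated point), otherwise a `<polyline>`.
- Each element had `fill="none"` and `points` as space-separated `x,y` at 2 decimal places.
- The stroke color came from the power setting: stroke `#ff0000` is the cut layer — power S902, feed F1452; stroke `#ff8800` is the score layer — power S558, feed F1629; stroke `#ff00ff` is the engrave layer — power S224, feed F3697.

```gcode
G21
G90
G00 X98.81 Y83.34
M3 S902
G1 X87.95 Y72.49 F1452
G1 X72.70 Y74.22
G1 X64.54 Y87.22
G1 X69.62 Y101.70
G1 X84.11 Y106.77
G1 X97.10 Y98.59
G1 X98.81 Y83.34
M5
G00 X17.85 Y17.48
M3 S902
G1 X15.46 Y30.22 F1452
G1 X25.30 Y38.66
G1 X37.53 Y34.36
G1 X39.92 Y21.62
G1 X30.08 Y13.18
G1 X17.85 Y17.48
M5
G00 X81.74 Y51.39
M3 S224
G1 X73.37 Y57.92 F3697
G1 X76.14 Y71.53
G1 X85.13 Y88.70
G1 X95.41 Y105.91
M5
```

Machine Y-up, SVG Y-down with viewBox height 125.65, so y_svg = 125.65 − y_machine; X carries over.

Run 1: power S902 maps to stroke `#ff0000` (cut). The run returns to its start, so emit a `<polygon>` with points (Y-flipped): 98.81,42.31 87.95,53.16 72.70,51.43 64.54,38.43 69.62,23.95 84.11,18.88 97.10,27.06.

Run 2: power S902 maps to stroke `#ff0000` (cut). The run returns to its start, so emit a `<polygon>` with points (Y-flipped): 17.85,108.17 15.46,95.43 25.30,86.99 37.53,91.29 39.92,104.03 30.08,112.47.

Run 3: the run's S224 means `#ff00ff` (engrave). The run is open, so emit a `<polyline>` with points (Y-flipped): 81.74,74.26 73.37,67.73 76.14,54.12 85.13,36.95 95.41,19.74.

<svg xmlns="http://www.w3.org/2000/svg" width="188.33mm" height="125.65mm" viewBox="0 0 188.33 125.65">
  <polygon points="98.81,42.31 87.95,53.16 72.70,51.43 64.54,38.43 69.62,23.95 84.11,18.88 97.10,27.06" fill="none" stroke="#ff0000"/>
  <polygon points="17.85,108.17 15.46,95.43 25.30,86.99 37.53,91.29 39.92,104.03 30.08,112.47" fill="none" stroke="#ff0000"/>
  <polyline points="81.74,74.26 73.37,67.73 76.14,54.12 85.13,36.95 95.41,19.74" fill="none" stroke="#ff00ff"/>
</svg>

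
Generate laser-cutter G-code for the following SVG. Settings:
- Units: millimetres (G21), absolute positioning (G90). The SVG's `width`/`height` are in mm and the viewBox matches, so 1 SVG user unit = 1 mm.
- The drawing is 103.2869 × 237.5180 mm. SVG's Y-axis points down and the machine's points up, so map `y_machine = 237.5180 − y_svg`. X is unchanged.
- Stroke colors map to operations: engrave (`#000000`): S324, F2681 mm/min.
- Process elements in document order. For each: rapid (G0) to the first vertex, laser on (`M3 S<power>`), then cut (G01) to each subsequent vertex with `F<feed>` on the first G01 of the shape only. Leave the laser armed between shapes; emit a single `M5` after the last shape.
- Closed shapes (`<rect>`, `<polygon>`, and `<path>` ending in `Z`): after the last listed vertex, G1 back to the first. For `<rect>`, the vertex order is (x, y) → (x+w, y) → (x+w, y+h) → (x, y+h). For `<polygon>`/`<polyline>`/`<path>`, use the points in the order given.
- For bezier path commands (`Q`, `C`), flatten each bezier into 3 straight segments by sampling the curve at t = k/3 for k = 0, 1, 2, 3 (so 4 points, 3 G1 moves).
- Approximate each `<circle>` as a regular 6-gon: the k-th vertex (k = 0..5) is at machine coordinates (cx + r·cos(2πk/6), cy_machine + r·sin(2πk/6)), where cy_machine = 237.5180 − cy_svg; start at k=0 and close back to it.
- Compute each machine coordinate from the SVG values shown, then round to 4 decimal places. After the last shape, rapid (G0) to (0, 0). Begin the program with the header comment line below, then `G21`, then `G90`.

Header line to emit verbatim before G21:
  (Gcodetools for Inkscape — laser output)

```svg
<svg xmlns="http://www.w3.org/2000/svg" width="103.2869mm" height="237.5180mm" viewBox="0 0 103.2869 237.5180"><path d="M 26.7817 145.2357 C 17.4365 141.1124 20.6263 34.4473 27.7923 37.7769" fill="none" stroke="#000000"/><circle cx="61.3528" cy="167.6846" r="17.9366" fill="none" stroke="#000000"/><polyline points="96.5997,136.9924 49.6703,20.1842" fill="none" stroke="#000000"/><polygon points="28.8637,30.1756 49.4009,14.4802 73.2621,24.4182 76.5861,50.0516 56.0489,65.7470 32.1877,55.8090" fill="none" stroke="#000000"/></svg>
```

Since the viewBox matches the mm dimensions, user units are millimetres directly. The only transform is the Y-flip y_m = 237.5180 − y_svg.

Shape 1 is a cubic bezier drawn with `<path>`. Its stroke #000000 means engrave at S324, F2681. After flipping Y the toolpath is (26.7817,92.2823) → (21.2978,122.7145) → (22.2687,174.2775) → (27.7923,199.7411).

Shape 2 is a circle drawn with `<circle>`. Its stroke #000000 means engrave at S324, F2681. After flipping Y the toolpath is (79.2894,69.8334) → (70.3211,85.3670) → (52.3845,85.3670) → (43.4162,69.8334) → (52.3845,54.2998) → (70.3211,54.2998) → (79.2894,69.8334), returning to the start.

Shape 3 is a line segment drawn with `<polyline>`. Its stroke #000000 means engrave at S324, F2681. After flipping Y the toolpath is (96.5997,100.5256) → (49.6703,217.3338).

Shape 4 is a regular polygon drawn with `<polygon>`. Its stroke #000000 means engrave at S324, F2681. After flipping Y the toolpath is (28.8637,207.3424) → (49.4009,223.0378) → (73.2621,213.0998) → (76.5861,187.4664) → (56.0489,171.7710) → (32.1877,181.7090) → (28.8637,207.3424), returning to the start.

(Gcodetools for Inkscape — laser output)
G21
G90
G0 X26.7817 Y92.2823
M3 S324
G01 X21.2978 Y122.7145 F2681
G01 X22.2687 Y174.2775
G01 X27.7923 Y199.7411
G0 X79.2894 Y69.8334
M3 S324
G01 X70.3211 Y85.3670 F2681
G01 X52.3845 Y85.3670
G01 X43.4162 Y69.8334
G01 X52.3845 Y54.2998
G01 X70.3211 Y54.2998
G01 X79.2894 Y69.8334
G0 X96.5997 Y100.5256
M3 S324
G01 X49.6703 Y217.3338 F2681
G0 X28.8637 Y207.3424
M3 S324
G01 X49.4009 Y223.0378 F2681
G01 X73.2621 Y213.0998
G01 X76.5861 Y187.4664
G01 X56.0489 Y171.7710
G01 X32.1877 Y181.7090
G01 X28.8637 Y207.3424
M5
G0 X0.0000 Y0.0000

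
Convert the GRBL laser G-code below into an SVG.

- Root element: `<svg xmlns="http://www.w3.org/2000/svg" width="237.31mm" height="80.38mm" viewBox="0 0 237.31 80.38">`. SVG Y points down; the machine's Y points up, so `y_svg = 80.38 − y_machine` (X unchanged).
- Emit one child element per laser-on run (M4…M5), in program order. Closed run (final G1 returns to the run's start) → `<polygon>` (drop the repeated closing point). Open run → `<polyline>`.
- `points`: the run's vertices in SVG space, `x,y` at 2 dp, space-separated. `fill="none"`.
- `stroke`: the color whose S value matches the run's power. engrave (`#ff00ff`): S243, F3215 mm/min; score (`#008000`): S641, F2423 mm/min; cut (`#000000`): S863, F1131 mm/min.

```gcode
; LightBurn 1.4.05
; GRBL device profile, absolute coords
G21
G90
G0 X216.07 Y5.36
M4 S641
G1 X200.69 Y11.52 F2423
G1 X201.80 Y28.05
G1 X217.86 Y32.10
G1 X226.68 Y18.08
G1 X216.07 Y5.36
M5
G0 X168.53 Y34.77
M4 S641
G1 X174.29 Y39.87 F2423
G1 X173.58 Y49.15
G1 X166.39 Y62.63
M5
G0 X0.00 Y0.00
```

<svg xmlns="http://www.w3.org/2000/svg" width="237.31mm" height="80.38mm" viewBox="0 0 237.31 80.38">
  <polygon points="216.07,75.02 200.69,68.86 201.80,52.33 217.86,48.28 226.68,62.30" fill="none" stroke="#008000"/>
  <polyline points="168.53,45.61 174.29,40.51 173.58,31.23 166.39,17.75" fill="none" stroke="#008000"/>
</svg>

Each laser-on run becomes one SVG element. Flip Y back into SVG space with y_svg = 80.38 − y_machine. Every run uses S641, so all elements get stroke `#008000` (score).

Run 1: The run returns to its start, so emit a `<polygon>` with points (Y-flipped): 216.07,75.02 200.69,68.86 201.80,52.33 217.86,48.28 226.68,62.30.

Run 2: The run is open, so emit a `<polyline>` with points (Y-flipped): 168.53,45.61 174.29,40.51 173.58,31.23 166.39,17.75.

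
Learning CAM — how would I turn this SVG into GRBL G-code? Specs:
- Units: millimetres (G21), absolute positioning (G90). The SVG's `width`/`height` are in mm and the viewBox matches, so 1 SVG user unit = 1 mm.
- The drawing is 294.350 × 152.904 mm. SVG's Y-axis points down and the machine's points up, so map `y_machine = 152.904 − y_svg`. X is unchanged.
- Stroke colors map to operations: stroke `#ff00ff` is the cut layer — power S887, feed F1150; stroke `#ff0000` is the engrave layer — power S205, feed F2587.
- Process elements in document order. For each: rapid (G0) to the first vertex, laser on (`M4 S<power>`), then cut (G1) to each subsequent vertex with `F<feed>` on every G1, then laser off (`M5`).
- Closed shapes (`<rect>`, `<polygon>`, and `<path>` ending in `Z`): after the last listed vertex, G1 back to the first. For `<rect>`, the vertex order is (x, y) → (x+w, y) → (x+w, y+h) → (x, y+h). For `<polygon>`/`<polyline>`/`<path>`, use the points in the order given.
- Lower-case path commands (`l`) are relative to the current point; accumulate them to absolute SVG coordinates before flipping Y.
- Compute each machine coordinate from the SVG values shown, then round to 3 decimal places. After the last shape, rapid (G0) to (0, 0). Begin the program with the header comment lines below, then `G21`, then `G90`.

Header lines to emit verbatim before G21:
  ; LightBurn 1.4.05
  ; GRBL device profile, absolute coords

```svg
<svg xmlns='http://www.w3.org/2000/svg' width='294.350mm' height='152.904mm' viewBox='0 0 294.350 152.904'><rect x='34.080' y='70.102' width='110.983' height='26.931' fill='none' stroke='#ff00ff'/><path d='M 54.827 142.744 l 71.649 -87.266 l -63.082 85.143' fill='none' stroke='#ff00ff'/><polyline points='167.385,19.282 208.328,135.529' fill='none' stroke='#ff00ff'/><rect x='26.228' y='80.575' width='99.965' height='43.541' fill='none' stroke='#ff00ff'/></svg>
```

Since the viewBox matches the mm dimensions, user units are millimetres directly. The only transform is the Y-flip y_m = 152.904 − y_svg.

Shape 1 is a rectangle drawn with `<rect>`. Its stroke #ff00ff means cut at S887, F1150. After flipping Y the toolpath is (34.080,82.802) → (145.063,82.802) → (145.063,55.871) → (34.080,55.871) → (34.080,82.802), returning to the start.

Shape 2 is a open polyline drawn with `<path>`. Its stroke #ff00ff means cut at S887, F1150. After flipping Y the toolpath is (54.827,10.160) → (126.476,97.426) → (63.394,12.283).

Shape 3 is a line segment drawn with `<polyline>`. Its stroke #ff00ff means cut at S887, F1150. After flipping Y the toolpath is (167.385,133.622) → (208.328,17.375).

Shape 4 is a rectangle drawn with `<rect>`. Its stroke #ff00ff means cut at S887, F1150. After flipping Y the toolpath is (26.228,72.329) → (126.193,72.329) → (126.193,28.788) → (26.228,28.788) → (26.228,72.329), returning to the start.

; LightBurn 1.4.05
; GRBL device profile, absolute coords
G21
G90
G0 X34.080 Y82.802
M4 S887
G1 X145.063 Y82.802 F1150
G1 X145.063 Y55.871 F1150
G1 X34.080 Y55.871 F1150
G1 X34.080 Y82.802 F1150
M5
G0 X54.827 Y10.160
M4 S887
G1 X126.476 Y97.426 F1150
G1 X63.394 Y12.283 F1150
M5
G0 X167.385 Y133.622
M4 S887
G1 X208.328 Y17.375 F1150
M5
G0 X26.228 Y72.329
M4 S887
G1 X126.193 Y72.329 F1150
G1 X126.193 Y28.788 F1150
G1 X26.228 Y28.788 F1150
G1 X26.228 Y72.329 F1150
M5
G0 X0.000 Y0.000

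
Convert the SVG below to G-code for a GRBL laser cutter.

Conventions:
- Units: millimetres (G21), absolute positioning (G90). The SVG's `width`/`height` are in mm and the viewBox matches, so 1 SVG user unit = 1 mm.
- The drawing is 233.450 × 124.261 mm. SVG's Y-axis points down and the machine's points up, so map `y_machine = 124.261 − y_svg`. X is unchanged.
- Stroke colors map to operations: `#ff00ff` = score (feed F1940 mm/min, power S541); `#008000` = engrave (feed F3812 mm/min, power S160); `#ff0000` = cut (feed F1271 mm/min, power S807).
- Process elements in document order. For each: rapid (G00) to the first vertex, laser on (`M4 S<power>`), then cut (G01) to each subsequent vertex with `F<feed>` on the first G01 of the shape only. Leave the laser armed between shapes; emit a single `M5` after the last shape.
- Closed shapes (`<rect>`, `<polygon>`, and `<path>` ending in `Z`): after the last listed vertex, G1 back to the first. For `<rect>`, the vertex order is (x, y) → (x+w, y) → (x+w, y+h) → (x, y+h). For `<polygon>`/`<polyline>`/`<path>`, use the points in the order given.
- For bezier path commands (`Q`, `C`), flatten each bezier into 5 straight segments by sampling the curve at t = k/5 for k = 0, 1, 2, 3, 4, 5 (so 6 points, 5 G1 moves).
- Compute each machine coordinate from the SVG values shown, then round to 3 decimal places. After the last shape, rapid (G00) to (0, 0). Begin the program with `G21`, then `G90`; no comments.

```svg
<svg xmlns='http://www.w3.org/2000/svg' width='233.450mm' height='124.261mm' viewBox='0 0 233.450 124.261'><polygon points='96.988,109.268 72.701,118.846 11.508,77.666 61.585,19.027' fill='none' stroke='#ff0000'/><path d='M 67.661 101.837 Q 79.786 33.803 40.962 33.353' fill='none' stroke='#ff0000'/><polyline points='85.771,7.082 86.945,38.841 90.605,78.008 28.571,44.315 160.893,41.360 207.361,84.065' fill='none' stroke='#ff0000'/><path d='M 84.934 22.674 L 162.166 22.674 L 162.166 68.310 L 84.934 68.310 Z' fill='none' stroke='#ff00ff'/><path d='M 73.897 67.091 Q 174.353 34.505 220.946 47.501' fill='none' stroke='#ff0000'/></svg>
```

G21
G90
G00 X96.988 Y14.993
M4 S807
G01 X72.701 Y5.415 F1271
G01 X11.508 Y46.595
G01 X61.585 Y105.234
G01 X96.988 Y14.993
G00 X67.661 Y22.424
M4 S807
G01 X70.473 Y46.934 F1271
G01 X69.209 Y66.038
G01 X63.869 Y79.735
G01 X54.454 Y88.025
G01 X40.962 Y90.908
G00 X85.771 Y117.179
M4 S807
G01 X86.945 Y85.420 F1271
G01 X90.605 Y46.253
G01 X28.571 Y79.946
G01 X160.893 Y82.901
G01 X207.361 Y40.196
G00 X84.934 Y101.587
M4 S541
G01 X162.166 Y101.587 F1940
G01 X162.166 Y55.951
G01 X84.934 Y55.951
G01 X84.934 Y101.587
G00 X73.897 Y57.170
M4 S807
G01 X111.925 Y68.381 F1271
G01 X145.644 Y75.946
G01 X175.054 Y79.864
G01 X200.154 Y80.135
G01 X220.946 Y76.760
M5
G00 X0.000 Y0.000

Since the viewBox matches the mm dimensions, user units are millimetres directly. The only transform is the Y-flip y_m = 124.261 − y_svg.

Shape 1 is a closed polygon drawn with `<polygon>`. Its stroke #ff0000 means cut at S807, F1271. After flipping Y the toolpath is (96.988,14.993) → (72.701,5.415) → (11.508,46.595) → (61.585,105.234) → (96.988,14.993), returning to the start.

Shape 2 is a quadratic bezier drawn with `<path>`. Its stroke #ff0000 means cut at S807, F1271. After flipping Y the toolpath is (67.661,22.424) → (70.473,46.934) → (69.209,66.038) → (63.869,79.735) → (54.454,88.025) → (40.962,90.908).

Shape 3 is a open polyline drawn with `<polyline>`. Its stroke #ff0000 means cut at S807, F1271. After flipping Y the toolpath is (85.771,117.179) → (86.945,85.420) → (90.605,46.253) → (28.571,79.946) → (160.893,82.901) → (207.361,40.196).

Shape 4 is a rectangle drawn with `<path>`. Its stroke #ff00ff means score at S541, F1940. After flipping Y the toolpath is (84.934,101.587) → (162.166,101.587) → (162.166,55.951) → (84.934,55.951) → (84.934,101.587), returning to the start.

Shape 5 is a quadratic bezier drawn with `<path>`. Its stroke #ff0000 means cut at S807, F1271. After flipping Y the toolpath is (73.897,57.170) → (111.925,68.381) → (145.644,75.946) → (175.054,79.864) → (200.154,80.135) → (220.946,76.760).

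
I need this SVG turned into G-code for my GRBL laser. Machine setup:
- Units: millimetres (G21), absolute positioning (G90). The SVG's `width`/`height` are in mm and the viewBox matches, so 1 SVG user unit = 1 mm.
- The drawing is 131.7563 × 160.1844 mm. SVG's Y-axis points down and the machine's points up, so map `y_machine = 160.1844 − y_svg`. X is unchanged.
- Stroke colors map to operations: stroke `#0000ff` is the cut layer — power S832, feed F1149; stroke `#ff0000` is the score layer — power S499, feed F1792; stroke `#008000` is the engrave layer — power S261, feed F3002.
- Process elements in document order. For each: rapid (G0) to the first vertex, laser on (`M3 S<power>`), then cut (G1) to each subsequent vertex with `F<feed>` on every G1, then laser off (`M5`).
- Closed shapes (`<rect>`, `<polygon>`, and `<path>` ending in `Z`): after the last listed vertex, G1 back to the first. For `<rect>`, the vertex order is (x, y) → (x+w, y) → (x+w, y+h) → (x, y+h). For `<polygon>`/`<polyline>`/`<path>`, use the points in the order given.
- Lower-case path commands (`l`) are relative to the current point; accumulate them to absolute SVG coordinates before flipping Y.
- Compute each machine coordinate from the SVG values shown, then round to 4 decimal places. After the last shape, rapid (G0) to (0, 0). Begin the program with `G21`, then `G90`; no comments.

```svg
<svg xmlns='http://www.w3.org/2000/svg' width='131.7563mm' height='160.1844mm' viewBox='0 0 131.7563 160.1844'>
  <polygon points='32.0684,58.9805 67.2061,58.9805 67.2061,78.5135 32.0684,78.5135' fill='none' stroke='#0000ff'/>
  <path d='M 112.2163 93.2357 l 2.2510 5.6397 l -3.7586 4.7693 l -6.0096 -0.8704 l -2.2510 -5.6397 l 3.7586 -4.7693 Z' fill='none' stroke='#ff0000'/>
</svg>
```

1 u = 1 mm; y_m = 160.1844 − y.

[1] `<polygon>` rectangle, #0000ff→cut S832 F1149: (32.0684,101.2039) → (67.2061,101.2039) → (67.2061,81.6709) → (32.0684,81.6709) → (32.0684,101.2039) (closed)

[2] `<path>` regular polygon, #ff0000→score S499 F1792: (112.2163,66.9487) → (114.4673,61.3090) → (110.7087,56.5397) → (104.6991,57.4101) → (102.4481,63.0498) → (106.2067,67.8191) → (112.2163,66.9487) (closed)

G21
G90
G0 X32.0684 Y101.2039
M3 S832
G1 X67.2061 Y101.2039 F1149
G1 X67.2061 Y81.6709 F1149
G1 X32.0684 Y81.6709 F1149
G1 X32.0684 Y101.2039 F1149
M5
G0 X112.2163 Y66.9487
M3 S499
G1 X114.4673 Y61.3090 F1792
G1 X110.7087 Y56.5397 F1792
G1 X104.6991 Y57.4101 F1792
G1 X102.4481 Y63.0498 F1792
G1 X106.2067 Y67.8191 F1792
G1 X112.2163 Y66.9487 F1792
M5
G0 X0.0000 Y0.0000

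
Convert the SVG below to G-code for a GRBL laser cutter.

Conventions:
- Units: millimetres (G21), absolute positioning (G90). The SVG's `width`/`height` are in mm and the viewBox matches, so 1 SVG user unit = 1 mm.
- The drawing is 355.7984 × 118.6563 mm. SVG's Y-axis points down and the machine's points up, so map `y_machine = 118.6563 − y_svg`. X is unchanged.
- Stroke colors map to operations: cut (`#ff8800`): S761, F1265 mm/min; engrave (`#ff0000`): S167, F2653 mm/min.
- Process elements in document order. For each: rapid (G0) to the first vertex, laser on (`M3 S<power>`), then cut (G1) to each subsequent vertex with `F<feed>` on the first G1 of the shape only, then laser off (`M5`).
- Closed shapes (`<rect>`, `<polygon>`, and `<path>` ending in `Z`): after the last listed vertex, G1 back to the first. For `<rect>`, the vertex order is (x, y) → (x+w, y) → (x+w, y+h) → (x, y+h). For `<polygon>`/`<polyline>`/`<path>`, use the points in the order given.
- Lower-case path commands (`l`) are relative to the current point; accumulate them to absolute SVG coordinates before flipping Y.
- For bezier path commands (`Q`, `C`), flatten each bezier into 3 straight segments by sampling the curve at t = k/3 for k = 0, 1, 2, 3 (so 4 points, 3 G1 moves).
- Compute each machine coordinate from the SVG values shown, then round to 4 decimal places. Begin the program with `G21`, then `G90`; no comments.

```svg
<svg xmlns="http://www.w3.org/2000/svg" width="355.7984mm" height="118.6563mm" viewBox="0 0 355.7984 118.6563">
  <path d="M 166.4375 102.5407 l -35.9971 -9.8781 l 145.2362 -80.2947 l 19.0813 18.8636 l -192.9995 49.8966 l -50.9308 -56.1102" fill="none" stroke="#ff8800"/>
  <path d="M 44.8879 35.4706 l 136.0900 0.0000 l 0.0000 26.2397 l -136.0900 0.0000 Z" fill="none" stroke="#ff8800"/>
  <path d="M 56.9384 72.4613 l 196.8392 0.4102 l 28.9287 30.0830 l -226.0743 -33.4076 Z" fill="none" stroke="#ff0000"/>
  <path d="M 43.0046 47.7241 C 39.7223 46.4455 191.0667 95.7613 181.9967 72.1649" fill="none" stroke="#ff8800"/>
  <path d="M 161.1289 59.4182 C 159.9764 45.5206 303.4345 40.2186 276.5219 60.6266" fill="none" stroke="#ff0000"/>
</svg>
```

G21
G90
G0 X166.4375 Y16.1156
M3 S761
G1 X130.4404 Y25.9937 F1265
G1 X275.6766 Y106.2884
G1 X294.7579 Y87.4248
G1 X101.7584 Y37.5282
G1 X50.8276 Y93.6384
M5
G0 X44.8879 Y83.1857
M3 S761
G1 X180.9779 Y83.1857 F1265
G1 X180.9779 Y56.9460
G1 X44.8879 Y56.9460
G1 X44.8879 Y83.1857
M5
G0 X56.9384 Y46.1950
M3 S167
G1 X253.7776 Y45.7848 F2653
G1 X282.7063 Y15.7018
G1 X56.6320 Y49.1094
G1 X56.9384 Y46.1950
M5
G0 X43.0046 Y70.9322
M3 S761
G1 X79.5963 Y59.9203 F1265
G1 X149.2634 Y42.6247
G1 X181.9967 Y46.4914
M5
G0 X161.1289 Y59.2381
M3 S167
G1 X196.5140 Y69.6366 F2653
G1 X258.3102 Y70.5016
G1 X276.5219 Y58.0297
M5

Since the viewBox matches the mm dimensions, user units are millimetres directly. The only transform is the Y-flip y_m = 118.6563 − y_svg.

Shape 1 is a open polyline drawn with `<path>`. Its stroke #ff8800 means cut at S761, F1265. After flipping Y the toolpath is (166.4375,16.1156) → (130.4404,25.9937) → (275.6766,106.2884) → (294.7579,87.4248) → (101.7584,37.5282) → (50.8276,93.6384).

Shape 2 is a rectangle drawn with `<path>`. Its stroke #ff8800 means cut at S761, F1265. After flipping Y the toolpath is (44.8879,83.1857) → (180.9779,83.1857) → (180.9779,56.9460) → (44.8879,56.9460) → (44.8879,83.1857), returning to the start.

Shape 3 is a closed polygon drawn with `<path>`. Its stroke #ff0000 means engrave at S167, F2653. After flipping Y the toolpath is (56.9384,46.1950) → (253.7776,45.7848) → (282.7063,15.7018) → (56.6320,49.1094) → (56.9384,46.1950), returning to the start.

Shape 4 is a cubic bezier drawn with `<path>`. Its stroke #ff8800 means cut at S761, F1265. After flipping Y the toolpath is (43.0046,70.9322) → (79.5963,59.9203) → (149.2634,42.6247) → (181.9967,46.4914).

Shape 5 is a cubic bezier drawn with `<path>`. Its stroke #ff0000 means engrave at S167, F2653. After flipping Y the toolpath is (161.1289,59.2381) → (196.5140,69.6366) → (258.3102,70.5016) → (276.5219,58.0297).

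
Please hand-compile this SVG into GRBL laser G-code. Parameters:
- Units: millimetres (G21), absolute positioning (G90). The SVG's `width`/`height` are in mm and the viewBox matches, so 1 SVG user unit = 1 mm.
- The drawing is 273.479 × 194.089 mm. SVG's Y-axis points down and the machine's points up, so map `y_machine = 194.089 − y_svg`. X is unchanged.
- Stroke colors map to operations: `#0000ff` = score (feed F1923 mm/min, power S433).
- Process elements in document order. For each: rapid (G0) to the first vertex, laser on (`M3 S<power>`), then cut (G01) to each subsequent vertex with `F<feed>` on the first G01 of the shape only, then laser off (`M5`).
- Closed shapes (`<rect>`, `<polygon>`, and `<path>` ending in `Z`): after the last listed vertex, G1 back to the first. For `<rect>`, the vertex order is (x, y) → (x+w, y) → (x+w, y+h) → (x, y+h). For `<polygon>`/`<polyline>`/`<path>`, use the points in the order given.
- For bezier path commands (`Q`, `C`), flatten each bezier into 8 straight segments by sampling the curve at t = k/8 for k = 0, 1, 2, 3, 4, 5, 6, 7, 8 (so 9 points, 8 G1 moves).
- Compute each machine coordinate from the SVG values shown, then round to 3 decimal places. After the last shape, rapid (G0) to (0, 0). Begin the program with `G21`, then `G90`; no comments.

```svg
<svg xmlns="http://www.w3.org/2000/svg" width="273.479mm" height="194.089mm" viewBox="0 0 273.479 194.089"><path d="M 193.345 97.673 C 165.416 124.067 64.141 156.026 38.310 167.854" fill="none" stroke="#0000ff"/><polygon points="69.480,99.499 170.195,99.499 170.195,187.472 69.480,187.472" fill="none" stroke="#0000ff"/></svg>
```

viewBox `0 0 273.479 194.089` with mm width/height → 1 unit = 1 mm. Flip: y_m = 194.089 − y_svg.

**Shape 1** — `<path>` cubic bezier, stroke `#0000ff` → score (S433, F1923). Control points (SVG): P0=(193.345,97.673), P1=(165.416,124.067), P2=(64.141,156.026), P3=(38.310,167.854); sampled at t=k/8. Machine vertices: (193.345,96.416) → (179.724,86.308) → (160.971,75.979) → (138.828,65.730) → (115.041,55.863) → (91.351,46.679) → (69.504,38.479) → (51.242,31.564) → (38.310,26.235). Open path.

**Shape 2** — `<polygon>` rectangle, stroke `#0000ff` → score (S433, F1923). Machine vertices: (69.480,94.590) → (170.195,94.590) → (170.195,6.617) → (69.480,6.617) → (69.480,94.590). Closed: final G1 returns to the first vertex.

G21
G90
G0 X193.345 Y96.416
M3 S433
G01 X179.724 Y86.308 F1923
G01 X160.971 Y75.979
G01 X138.828 Y65.730
G01 X115.041 Y55.863
G01 X91.351 Y46.679
G01 X69.504 Y38.479
G01 X51.242 Y31.564
G01 X38.310 Y26.235
M5
G0 X69.480 Y94.590
M3 S433
G01 X170.195 Y94.590 F1923
G01 X170.195 Y6.617
G01 X69.480 Y6.617
G01 X69.480 Y94.590
M5
G0 X0.000 Y0.000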